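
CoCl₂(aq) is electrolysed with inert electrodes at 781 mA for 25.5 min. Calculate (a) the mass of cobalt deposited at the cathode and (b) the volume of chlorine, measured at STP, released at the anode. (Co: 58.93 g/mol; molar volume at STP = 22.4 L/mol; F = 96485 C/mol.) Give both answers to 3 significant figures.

Q = 0.781 × 1530 = 1195 C; n(e⁻) = 1195 / 96485 = 0.01239 mol
Cathode: Co²⁺ + 2e⁻ → Co → n(Co) = 0.01239/2 = 0.006195 mol → 0.365 g
Anode: 2Cl⁻ → Cl₂ + 2e⁻ → n(Cl₂) = 0.01239/2 = 0.006195 mol → 0.139 L

0.365 g Co; 0.139 L Cl₂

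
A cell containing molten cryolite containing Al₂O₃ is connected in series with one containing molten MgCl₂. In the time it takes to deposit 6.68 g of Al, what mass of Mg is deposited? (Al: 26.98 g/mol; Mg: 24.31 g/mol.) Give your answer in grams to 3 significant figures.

n(Al) = 6.68 / 26.98 = 0.2476 mol
Al³⁺ + 3e⁻ → Al, so n(e⁻) = 3 × 0.2476 = 0.7428 mol
Since the cells are in series, n(e⁻) in the Mg cell is also 0.7428 mol.
Mg²⁺ + 2e⁻ → Mg, so n(Mg) = 0.7428 / 2 = 0.3714 mol
m(Mg) = 0.3714 × 24.31 = 9.03 g

9.03 g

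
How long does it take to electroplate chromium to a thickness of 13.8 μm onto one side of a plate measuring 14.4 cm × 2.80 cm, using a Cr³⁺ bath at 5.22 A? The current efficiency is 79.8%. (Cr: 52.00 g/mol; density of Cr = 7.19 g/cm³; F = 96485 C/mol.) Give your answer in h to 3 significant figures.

0.149 h

Plated area = 14.4 × 2.80 = 40.32 cm²
Volume = 40.32 × 13.8×10⁻⁴ cm = 0.05564 cm³
m(Cr) = 0.05564 × 7.19 = 0.4001 g
n(Cr) = 0.4001 / 52.00 = 0.007694 mol; n(e⁻) = 3 × 0.007694 = 0.02308 mol
Q = 0.02308 × 96485 / 0.798 = 2791 C
t = 2791 / 5.22 = 534.7 s = 0.149 h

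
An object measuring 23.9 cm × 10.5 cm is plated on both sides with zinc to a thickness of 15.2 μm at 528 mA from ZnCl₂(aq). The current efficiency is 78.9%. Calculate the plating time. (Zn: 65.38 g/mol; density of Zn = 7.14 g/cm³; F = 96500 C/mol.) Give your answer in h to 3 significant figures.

Plated area = 2 × 23.9 × 10.5 = 501.9 cm²
Volume = 501.9 × 15.2×10⁻⁴ cm = 0.7629 cm³
m(Zn) = 0.7629 × 7.14 = 5.447 g
n(Zn) = 5.447 / 65.38 = 0.08331 mol; n(e⁻) = 2 × 0.08331 = 0.1666 mol
Q = 0.1666 × 96500 / 0.789 = 20380 C
t = 20380 / 0.528 = 38600 s = 10.7 h

10.7 h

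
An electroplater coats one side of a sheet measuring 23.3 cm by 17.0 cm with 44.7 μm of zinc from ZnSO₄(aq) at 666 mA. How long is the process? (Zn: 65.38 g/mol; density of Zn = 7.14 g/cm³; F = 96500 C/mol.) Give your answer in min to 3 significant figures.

Plated area = 23.3 × 17.0 = 396.1 cm²
Volume = 396.1 × 44.7×10⁻⁴ cm = 1.771 cm³
m(Zn) = 1.771 × 7.14 = 12.64 g
n(Zn) = 12.64 / 65.38 = 0.1933 mol; n(e⁻) = 2 × 0.1933 = 0.3866 mol
Q = 0.3866 × 96500 = 37310 C
t = 37310 / 0.666 = 56020 s = 934 min

934 min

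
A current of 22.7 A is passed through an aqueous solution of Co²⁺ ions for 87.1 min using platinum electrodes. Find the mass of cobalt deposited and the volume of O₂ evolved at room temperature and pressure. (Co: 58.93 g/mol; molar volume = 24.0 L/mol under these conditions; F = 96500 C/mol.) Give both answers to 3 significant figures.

36.2 g Co; 7.38 L O₂

Q = 22.7 × 5226 = 1.186×10^5 C; n(e⁻) = 1.186×10^5 / 96500 = 1.229 mol
Cathode: Co²⁺ + 2e⁻ → Co → n(Co) = 1.229/2 = 0.6145 mol → 36.2 g
Anode: 2H₂O → O₂ + 4H⁺ + 4e⁻ → n(O₂) = 1.229/4 = 0.3073 mol → 7.38 L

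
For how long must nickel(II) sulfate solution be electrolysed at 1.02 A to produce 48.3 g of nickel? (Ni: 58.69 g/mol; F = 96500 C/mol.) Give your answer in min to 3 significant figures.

n(Ni) = 48.3 / 58.69 = 0.8230 mol
Ni²⁺ + 2e⁻ → Ni, so n(e⁻) = 2 × 0.8230 = 1.646 mol
Q = 1.646 × 96500 = 1.588×10^5 C
t = Q / I = 1.588×10^5 / 1.02 = 1.557×10^5 s = 2600 min

2600 min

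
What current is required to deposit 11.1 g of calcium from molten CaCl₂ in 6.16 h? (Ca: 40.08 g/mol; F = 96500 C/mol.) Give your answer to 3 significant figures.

2.41 A

n(Ca) = 11.1 / 40.08 = 0.2769 mol
Ca²⁺ + 2e⁻ → Ca, so n(e⁻) = 2 × 0.2769 = 0.5538 mol
Q = 0.5538 × 96500 = 53440 C
I = Q / t = 53440 / 22176 s = 2.41 A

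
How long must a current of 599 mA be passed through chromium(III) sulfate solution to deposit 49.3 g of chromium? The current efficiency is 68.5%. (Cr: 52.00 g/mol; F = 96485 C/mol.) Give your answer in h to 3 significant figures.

186 h

n(Cr) = 49.3 / 52.00 = 0.9481 mol
Cr³⁺ + 3e⁻ → Cr, so n(e⁻) = 3 × 0.9481 = 2.844 mol
Q = 2.844 × 96485 / 0.685 = 4.006×10^5 C
t = Q / I = 4.006×10^5 / 0.599 = 6.688×10^5 s = 186 h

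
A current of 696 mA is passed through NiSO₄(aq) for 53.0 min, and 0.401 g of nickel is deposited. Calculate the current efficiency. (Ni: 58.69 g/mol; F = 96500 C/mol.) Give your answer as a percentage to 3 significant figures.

59.6%

Q = 0.696 × 3180 = 2213 C
n(e⁻) = 2213 / 96500 = 0.02293 mol
Ni²⁺ + 2e⁻ → Ni, so theoretical n(Ni) = 0.01147 mol → 0.6732 g
Efficiency = 0.401 / 0.6732 = 0.5957 = 59.6%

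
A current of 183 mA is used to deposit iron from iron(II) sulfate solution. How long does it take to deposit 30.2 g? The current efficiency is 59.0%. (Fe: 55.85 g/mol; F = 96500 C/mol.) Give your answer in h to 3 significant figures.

n(Fe) = 30.2 / 55.85 = 0.5407 mol
Fe²⁺ + 2e⁻ → Fe, so n(e⁻) = 2 × 0.5407 = 1.081 mol
Q = 1.081 × 96500 / 0.590 = 1.768×10^5 C
t = Q / I = 1.768×10^5 / 0.183 = 9.661×10^5 s = 268 h

268 h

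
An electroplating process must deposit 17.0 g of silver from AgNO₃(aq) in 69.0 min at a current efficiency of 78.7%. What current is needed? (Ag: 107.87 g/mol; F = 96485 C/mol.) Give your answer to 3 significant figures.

4.67 A

n(Ag) = 17.0 / 107.87 = 0.1576 mol
Ag⁺ + e⁻ → Ag, so n(e⁻) = 0.1576 mol
Q = 0.1576 × 96485 / 0.787 = 19320 C
I = Q / t = 19320 / 4140 s = 4.67 A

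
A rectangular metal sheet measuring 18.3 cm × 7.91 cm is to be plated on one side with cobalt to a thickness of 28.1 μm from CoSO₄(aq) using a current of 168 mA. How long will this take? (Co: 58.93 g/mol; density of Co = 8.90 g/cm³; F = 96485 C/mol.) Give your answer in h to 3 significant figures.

Plated area = 18.3 × 7.91 = 144.8 cm²
Volume = 144.8 × 28.1×10⁻⁴ cm = 0.4069 cm³
m(Co) = 0.4069 × 8.90 = 3.621 g
n(Co) = 3.621 / 58.93 = 0.06145 mol; n(e⁻) = 2 × 0.06145 = 0.1229 mol
Q = 0.1229 × 96485 = 11860 C
t = 11860 / 0.168 = 70600 s = 19.6 h

19.6 h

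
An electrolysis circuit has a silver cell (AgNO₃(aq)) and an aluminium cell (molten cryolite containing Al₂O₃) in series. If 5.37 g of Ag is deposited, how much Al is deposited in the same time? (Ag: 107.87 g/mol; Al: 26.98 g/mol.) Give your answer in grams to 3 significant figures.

n(Ag) = 5.37 / 107.87 = 0.04978 mol
Ag⁺ + e⁻ → Ag, so n(e⁻) = 0.04978 mol
Since the cells are in series, n(e⁻) in the Al cell is also 0.04978 mol.
Al³⁺ + 3e⁻ → Al, so n(Al) = 0.04978 / 3 = 0.01659 mol
m(Al) = 0.01659 × 26.98 = 0.448 g

0.448 g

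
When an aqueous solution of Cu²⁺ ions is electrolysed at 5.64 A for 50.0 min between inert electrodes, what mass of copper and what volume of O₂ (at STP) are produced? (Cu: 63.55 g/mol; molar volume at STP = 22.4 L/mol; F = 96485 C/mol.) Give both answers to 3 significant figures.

5.57 g Cu; 0.982 L O₂

Q = 5.64 × 3000 = 16920 C; n(e⁻) = 16920 / 96485 = 0.1754 mol
Cathode: Cu²⁺ + 2e⁻ → Cu → n(Cu) = 0.1754/2 = 0.08770 mol → 5.57 g
Anode: 2H₂O → O₂ + 4H⁺ + 4e⁻ → n(O₂) = 0.1754/4 = 0.04385 mol → 0.982 L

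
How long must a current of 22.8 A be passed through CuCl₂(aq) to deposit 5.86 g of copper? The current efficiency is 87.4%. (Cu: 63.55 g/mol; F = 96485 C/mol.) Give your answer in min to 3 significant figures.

n(Cu) = 5.86 / 63.55 = 0.09221 mol
Cu²⁺ + 2e⁻ → Cu, so n(e⁻) = 2 × 0.09221 = 0.1844 mol
Q = 0.1844 × 96485 / 0.874 = 20360 C
t = Q / I = 20360 / 22.8 = 893.0 s = 14.9 min

14.9 min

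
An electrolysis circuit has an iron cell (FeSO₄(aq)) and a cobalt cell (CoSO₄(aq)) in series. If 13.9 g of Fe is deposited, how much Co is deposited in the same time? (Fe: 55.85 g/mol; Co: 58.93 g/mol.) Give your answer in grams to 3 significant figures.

14.7 g

n(Fe) = 13.9 / 55.85 = 0.2489 mol
Fe²⁺ + 2e⁻ → Fe, so n(e⁻) = 2 × 0.2489 = 0.4978 mol
The cells are in series, so the same charge (and hence the same n(e⁻) = 0.4978 mol) passes through both.
Co²⁺ + 2e⁻ → Co, so n(Co) = 0.4978 / 2 = 0.2489 mol
m(Co) = 0.2489 × 58.93 = 14.7 g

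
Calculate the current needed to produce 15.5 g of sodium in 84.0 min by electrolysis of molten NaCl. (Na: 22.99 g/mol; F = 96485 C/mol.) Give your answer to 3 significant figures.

12.9 A

n(Na) = 15.5 / 22.99 = 0.6742 mol
Na⁺ + e⁻ → Na, so n(e⁻) = 0.6742 mol
Q = 0.6742 × 96485 = 65050 C
I = Q / t = 65050 / 5040 s = 12.9 A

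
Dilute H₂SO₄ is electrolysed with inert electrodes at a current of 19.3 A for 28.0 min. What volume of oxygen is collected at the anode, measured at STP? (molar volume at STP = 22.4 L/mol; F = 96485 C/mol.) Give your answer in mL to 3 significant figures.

1880 mL

Q = It = 19.3 × 1680 = 32420 C
n(e⁻) = 32420 / 96485 = 0.3360 mol
2H₂O → O₂ + 4H⁺ + 4e⁻, so n(O₂) = 0.3360 / 4 = 0.08400 mol
V = 0.08400 × 22.4 = 1.882 L
= 1880 mL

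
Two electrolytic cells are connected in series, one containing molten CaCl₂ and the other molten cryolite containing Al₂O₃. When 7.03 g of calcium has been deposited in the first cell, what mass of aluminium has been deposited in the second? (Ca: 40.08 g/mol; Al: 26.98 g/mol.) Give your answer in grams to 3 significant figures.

n(Ca) = 7.03 / 40.08 = 0.1754 mol
Ca²⁺ + 2e⁻ → Ca, so n(e⁻) = 2 × 0.1754 = 0.3508 mol
Same current for the same time ⇒ same n(e⁻) = 0.3508 mol in both cells.
Al³⁺ + 3e⁻ → Al, so n(Al) = 0.3508 / 3 = 0.1169 mol
m(Al) = 0.1169 × 26.98 = 3.15 g

3.15 g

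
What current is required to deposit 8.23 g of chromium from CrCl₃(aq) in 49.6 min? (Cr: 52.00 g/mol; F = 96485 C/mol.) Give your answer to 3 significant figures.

15.4 A

n(Cr) = 8.23 / 52.00 = 0.1583 mol
Cr³⁺ + 3e⁻ → Cr, so n(e⁻) = 3 × 0.1583 = 0.4749 mol
Q = 0.4749 × 96485 = 45820 C
I = Q / t = 45820 / 2976 s = 15.4 A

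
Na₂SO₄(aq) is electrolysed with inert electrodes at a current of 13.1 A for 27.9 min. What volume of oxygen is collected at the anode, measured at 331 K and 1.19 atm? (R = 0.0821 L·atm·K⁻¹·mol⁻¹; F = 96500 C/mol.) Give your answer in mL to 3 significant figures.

1300 mL

Q = 13.1 A × 1674 s = 21930 C
n(e⁻) = 21930 / 96500 = 0.2273 mol
2H₂O → O₂ + 4H⁺ + 4e⁻, so n(O₂) = 0.2273 / 4 = 0.05683 mol
V = nRT/P = 0.05683 × 0.0821 × 331 / 1.19 = 1.298 L
= 1300 mL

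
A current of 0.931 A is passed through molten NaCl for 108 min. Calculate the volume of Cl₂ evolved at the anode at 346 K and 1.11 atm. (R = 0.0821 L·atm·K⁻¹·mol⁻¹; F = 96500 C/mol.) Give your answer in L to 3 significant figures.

Q = 0.931 A × 6480 s = 6033 C
n(e⁻) = Q/F = 6033/96500 = 0.06252 mol
2Cl⁻ → Cl₂ + 2e⁻, so n(Cl₂) = 0.06252 / 2 = 0.03126 mol
V = nRT/P = 0.03126 × 0.0821 × 346 / 1.11 = 0.8000 L

0.800 L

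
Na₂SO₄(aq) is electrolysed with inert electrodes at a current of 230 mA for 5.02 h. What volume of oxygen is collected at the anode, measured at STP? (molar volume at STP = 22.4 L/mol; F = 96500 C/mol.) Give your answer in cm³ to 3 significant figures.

241 cm³

Q = It = 0.230 × 18072 = 4157 C
Moles of electrons = 4157 / 96500 = 0.04308 mol
2H₂O → O₂ + 4H⁺ + 4e⁻, so n(O₂) = 0.04308 / 4 = 0.01077 mol
V = 0.01077 × 22.4 = 0.2412 L
= 241 cm³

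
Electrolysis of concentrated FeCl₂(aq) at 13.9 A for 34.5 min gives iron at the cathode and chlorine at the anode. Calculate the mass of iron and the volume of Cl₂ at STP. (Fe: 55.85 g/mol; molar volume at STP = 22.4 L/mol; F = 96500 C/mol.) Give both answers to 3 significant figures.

8.33 g Fe; 3.34 L Cl₂

Q = 13.9 × 2070 = 28770 C; n(e⁻) = 28770 / 96500 = 0.2981 mol
Cathode: Fe²⁺ + 2e⁻ → Fe → n(Fe) = 0.2981/2 = 0.1491 mol → 8.33 g
Anode: 2Cl⁻ → Cl₂ + 2e⁻ → n(Cl₂) = 0.2981/2 = 0.1491 mol → 3.34 L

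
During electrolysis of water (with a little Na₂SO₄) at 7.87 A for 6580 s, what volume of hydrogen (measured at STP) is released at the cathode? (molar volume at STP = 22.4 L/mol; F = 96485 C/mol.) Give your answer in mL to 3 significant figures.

6010 mL

Q = 7.87 A × 6580 s = 51780 C
Moles of electrons = 51780 / 96485 = 0.5367 mol
2H⁺ + 2e⁻ → H₂, so n(H₂) = 0.5367 / 2 = 0.2684 mol
V = 0.2684 × 22.4 = 6.012 L
= 6010 mL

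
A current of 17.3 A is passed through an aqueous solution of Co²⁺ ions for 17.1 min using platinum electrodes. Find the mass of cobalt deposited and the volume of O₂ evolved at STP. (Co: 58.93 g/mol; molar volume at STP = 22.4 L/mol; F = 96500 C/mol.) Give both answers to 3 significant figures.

5.42 g Co; 1.03 L O₂

Q = 17.3 × 1026 = 17750 C; n(e⁻) = 17750 / 96500 = 0.1839 mol
Cathode: Co²⁺ + 2e⁻ → Co → n(Co) = 0.1839/2 = 0.09195 mol → 5.42 g
Anode: 2H₂O → O₂ + 4H⁺ + 4e⁻ → n(O₂) = 0.1839/4 = 0.04598 mol → 1.03 L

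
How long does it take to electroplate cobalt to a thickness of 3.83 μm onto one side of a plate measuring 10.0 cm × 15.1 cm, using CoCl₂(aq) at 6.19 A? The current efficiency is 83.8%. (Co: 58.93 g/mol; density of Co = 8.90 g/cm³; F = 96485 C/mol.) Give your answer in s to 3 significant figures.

Plated area = 10.0 × 15.1 = 151.0 cm²
Volume = 151.0 × 3.83×10⁻⁴ cm = 0.05783 cm³
m(Co) = 0.05783 × 8.90 = 0.5147 g
n(Co) = 0.5147 / 58.93 = 0.008734 mol; n(e⁻) = 2 × 0.008734 = 0.01747 mol
Q = 0.01747 × 96485 / 0.838 = 2011 C
t = 2011 / 6.19 = 324.9 s

325 s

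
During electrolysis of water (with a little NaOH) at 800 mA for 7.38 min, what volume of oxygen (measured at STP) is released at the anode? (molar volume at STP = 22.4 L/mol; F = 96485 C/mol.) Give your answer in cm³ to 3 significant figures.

20.6 cm³

Charge passed = 0.800 × 442.8 = 354.2 C
n(e⁻) = Q/F = 354.2/96485 = 0.003671 mol
2H₂O → O₂ + 4H⁺ + 4e⁻, so n(O₂) = 0.003671 / 4 = 9.178×10^-4 mol
V = 9.178×10^-4 × 22.4 = 0.02056 L
= 20.6 cm³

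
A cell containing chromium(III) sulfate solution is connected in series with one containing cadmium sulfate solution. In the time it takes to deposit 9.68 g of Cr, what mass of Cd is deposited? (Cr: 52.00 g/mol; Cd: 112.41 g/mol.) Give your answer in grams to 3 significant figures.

n(Cr) = 9.68 / 52.00 = 0.1862 mol
Cr³⁺ + 3e⁻ → Cr, so n(e⁻) = 3 × 0.1862 = 0.5586 mol
In series, the same 0.5586 mol of electrons flows through the second cell.
Cd²⁺ + 2e⁻ → Cd, so n(Cd) = 0.5586 / 2 = 0.2793 mol
m(Cd) = 0.2793 × 112.41 = 31.4 g

31.4 g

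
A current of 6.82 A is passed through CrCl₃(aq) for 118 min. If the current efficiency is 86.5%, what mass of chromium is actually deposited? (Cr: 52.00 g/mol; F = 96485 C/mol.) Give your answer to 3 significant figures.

Q = 6.82 × 7080 = 48290 C
n(e⁻) = 48290 / 96485 = 0.5005 mol
Cr³⁺ + 3e⁻ → Cr, so theoretical m(Cr) = 0.1668 × 52.00 = 8.674 g
Actual mass = 86.5% × 8.674 = 7.50 g

7.50 g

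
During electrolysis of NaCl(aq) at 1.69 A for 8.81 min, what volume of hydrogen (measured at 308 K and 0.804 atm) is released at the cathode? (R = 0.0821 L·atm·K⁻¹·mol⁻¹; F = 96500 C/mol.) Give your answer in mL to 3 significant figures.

Q = It = 1.69 × 528.6 = 893.3 C
n(e⁻) = Q/F = 893.3/96500 = 0.009257 mol
2H⁺ + 2e⁻ → H₂, so n(H₂) = 0.009257 / 2 = 0.004629 mol
V = nRT/P = 0.004629 × 0.0821 × 308 / 0.804 = 0.1456 L
= 146 mL

146 mL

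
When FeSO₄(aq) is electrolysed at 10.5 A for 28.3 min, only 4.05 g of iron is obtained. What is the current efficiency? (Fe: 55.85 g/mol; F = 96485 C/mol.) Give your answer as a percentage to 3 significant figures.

Q = 10.5 × 1698 = 17830 C
n(e⁻) = 17830 / 96485 = 0.1848 mol
Fe²⁺ + 2e⁻ → Fe, so theoretical n(Fe) = 0.09240 mol → 5.161 g
Efficiency = 4.05 / 5.161 = 0.7847 = 78.5%

78.5%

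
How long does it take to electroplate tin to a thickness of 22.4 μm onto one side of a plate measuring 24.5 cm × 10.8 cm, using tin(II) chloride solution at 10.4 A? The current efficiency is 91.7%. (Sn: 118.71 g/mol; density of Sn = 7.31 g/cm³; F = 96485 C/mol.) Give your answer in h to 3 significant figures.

0.205 h

Plated area = 24.5 × 10.8 = 264.6 cm²
Volume = 264.6 × 22.4×10⁻⁴ cm = 0.5927 cm³
m(Sn) = 0.5927 × 7.31 = 4.333 g
n(Sn) = 4.333 / 118.71 = 0.03650 mol; n(e⁻) = 2 × 0.03650 = 0.07300 mol
Q = 0.07300 × 96485 / 0.917 = 7681 C
t = 7681 / 10.4 = 738.6 s = 0.205 h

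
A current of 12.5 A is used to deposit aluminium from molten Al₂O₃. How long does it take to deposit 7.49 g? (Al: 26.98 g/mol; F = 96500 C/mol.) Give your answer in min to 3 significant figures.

n(Al) = 7.49 / 26.98 = 0.2776 mol
Al³⁺ + 3e⁻ → Al, so n(e⁻) = 3 × 0.2776 = 0.8328 mol
Q = 0.8328 × 96500 = 80370 C
t = Q / I = 80370 / 12.5 = 6430 s = 107 min

107 min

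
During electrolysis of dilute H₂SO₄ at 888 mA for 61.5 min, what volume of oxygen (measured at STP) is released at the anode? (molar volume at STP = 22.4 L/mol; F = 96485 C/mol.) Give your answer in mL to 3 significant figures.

190 mL

Q = It = 0.888 × 3690 = 3277 C
n(e⁻) = 3277 / 96485 = 0.03396 mol
2H₂O → O₂ + 4H⁺ + 4e⁻, so n(O₂) = 0.03396 / 4 = 0.008490 mol
V = 0.008490 × 22.4 = 0.1902 L
= 190 mL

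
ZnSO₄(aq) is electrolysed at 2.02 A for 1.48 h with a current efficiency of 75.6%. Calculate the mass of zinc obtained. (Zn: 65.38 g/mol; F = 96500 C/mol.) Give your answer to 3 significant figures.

Q = 2.02 × 5328 = 10760 C
n(e⁻) = 10760 / 96500 = 0.1115 mol
Zn²⁺ + 2e⁻ → Zn, so theoretical m(Zn) = 0.05575 × 65.38 = 3.645 g
Actual mass = 75.6% × 3.645 = 2.76 g

2.76 g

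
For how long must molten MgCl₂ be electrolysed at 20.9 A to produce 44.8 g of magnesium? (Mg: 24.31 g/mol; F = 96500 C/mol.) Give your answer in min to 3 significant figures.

n(Mg) = 44.8 / 24.31 = 1.843 mol
Mg²⁺ + 2e⁻ → Mg, so n(e⁻) = 2 × 1.843 = 3.686 mol
Q = 3.686 × 96500 = 3.557×10^5 C
t = Q / I = 3.557×10^5 / 20.9 = 17020 s = 284 min

284 min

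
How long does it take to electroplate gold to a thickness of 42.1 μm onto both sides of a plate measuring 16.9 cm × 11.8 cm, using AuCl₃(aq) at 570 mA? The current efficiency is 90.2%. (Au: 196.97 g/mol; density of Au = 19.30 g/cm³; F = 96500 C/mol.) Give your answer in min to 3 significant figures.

1540 min

Plated area = 2 × 16.9 × 11.8 = 398.8 cm²
Volume = 398.8 × 42.1×10⁻⁴ cm = 1.679 cm³
m(Au) = 1.679 × 19.30 = 32.40 g
n(Au) = 32.40 / 196.97 = 0.1645 mol; n(e⁻) = 3 × 0.1645 = 0.4935 mol
Q = 0.4935 × 96500 / 0.902 = 52800 C
t = 52800 / 0.570 = 92630 s = 1540 min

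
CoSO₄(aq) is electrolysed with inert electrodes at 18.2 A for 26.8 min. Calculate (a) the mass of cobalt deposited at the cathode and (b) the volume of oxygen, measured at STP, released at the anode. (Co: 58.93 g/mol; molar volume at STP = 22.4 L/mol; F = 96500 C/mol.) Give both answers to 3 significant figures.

Q = 18.2 × 1608 = 29270 C; n(e⁻) = 29270 / 96500 = 0.3033 mol
Cathode: Co²⁺ + 2e⁻ → Co → n(Co) = 0.3033/2 = 0.1517 mol → 8.94 g
Anode: 2H₂O → O₂ + 4H⁺ + 4e⁻ → n(O₂) = 0.3033/4 = 0.07583 mol → 1.70 L

8.94 g Co; 1.70 L O₂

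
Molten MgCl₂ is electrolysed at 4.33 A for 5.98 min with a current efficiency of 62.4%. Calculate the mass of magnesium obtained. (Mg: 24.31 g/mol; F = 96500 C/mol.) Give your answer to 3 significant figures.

0.122 g

Q = 4.33 × 358.8 = 1554 C
n(e⁻) = 1554 / 96500 = 0.01610 mol
Mg²⁺ + 2e⁻ → Mg, so theoretical m(Mg) = 0.008050 × 24.31 = 0.1957 g
Actual mass = 62.4% × 0.1957 = 0.122 g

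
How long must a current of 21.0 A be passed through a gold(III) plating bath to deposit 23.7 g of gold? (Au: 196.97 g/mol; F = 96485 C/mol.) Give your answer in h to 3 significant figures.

0.461 h

n(Au) = 23.7 / 196.97 = 0.1203 mol
Au³⁺ + 3e⁻ → Au, so n(e⁻) = 3 × 0.1203 = 0.3609 mol
Q = 0.3609 × 96485 = 34820 C
t = Q / I = 34820 / 21.0 = 1658 s = 0.461 h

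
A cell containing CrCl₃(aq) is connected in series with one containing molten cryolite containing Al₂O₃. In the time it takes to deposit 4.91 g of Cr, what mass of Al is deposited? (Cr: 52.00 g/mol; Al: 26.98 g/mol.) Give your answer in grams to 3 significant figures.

2.55 g

n(Cr) = 4.91 / 52.00 = 0.09442 mol
Cr³⁺ + 3e⁻ → Cr, so n(e⁻) = 3 × 0.09442 = 0.2833 mol
In series, the same 0.2833 mol of electrons flows through the second cell.
Al³⁺ + 3e⁻ → Al, so n(Al) = 0.2833 / 3 = 0.09443 mol
m(Al) = 0.09443 × 26.98 = 2.55 g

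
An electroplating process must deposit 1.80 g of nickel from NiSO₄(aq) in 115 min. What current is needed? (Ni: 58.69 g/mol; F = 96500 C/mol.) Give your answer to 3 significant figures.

n(Ni) = 1.80 / 58.69 = 0.03067 mol
Ni²⁺ + 2e⁻ → Ni, so n(e⁻) = 2 × 0.03067 = 0.06134 mol
Q = 0.06134 × 96500 = 5919 C
I = Q / t = 5919 / 6900 s = 0.858 A

0.858 A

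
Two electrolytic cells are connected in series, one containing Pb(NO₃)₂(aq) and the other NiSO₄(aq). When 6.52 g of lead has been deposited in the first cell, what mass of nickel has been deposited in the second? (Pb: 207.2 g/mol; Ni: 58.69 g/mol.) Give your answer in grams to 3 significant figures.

n(Pb) = 6.52 / 207.2 = 0.03147 mol
Pb²⁺ + 2e⁻ → Pb, so n(e⁻) = 2 × 0.03147 = 0.06294 mol
The cells are in series, so the same charge (and hence the same n(e⁻) = 0.06294 mol) passes through both.
Ni²⁺ + 2e⁻ → Ni, so n(Ni) = 0.06294 / 2 = 0.03147 mol
m(Ni) = 0.03147 × 58.69 = 1.85 g

1.85 g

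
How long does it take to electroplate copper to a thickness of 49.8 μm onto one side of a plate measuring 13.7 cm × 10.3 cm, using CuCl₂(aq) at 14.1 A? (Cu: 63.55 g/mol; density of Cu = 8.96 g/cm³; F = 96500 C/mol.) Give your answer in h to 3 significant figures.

0.377 h

Plated area = 13.7 × 10.3 = 141.1 cm²
Volume = 141.1 × 49.8×10⁻⁴ cm = 0.7027 cm³
m(Cu) = 0.7027 × 8.96 = 6.296 g
n(Cu) = 6.296 / 63.55 = 0.09907 mol; n(e⁻) = 2 × 0.09907 = 0.1981 mol
Q = 0.1981 × 96500 = 19120 C
t = 19120 / 14.1 = 1356 s = 0.377 h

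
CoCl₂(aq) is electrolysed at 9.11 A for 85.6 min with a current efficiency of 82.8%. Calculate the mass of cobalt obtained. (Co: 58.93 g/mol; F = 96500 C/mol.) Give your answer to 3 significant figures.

Q = 9.11 × 5136 = 46790 C
n(e⁻) = 46790 / 96500 = 0.4849 mol
Co²⁺ + 2e⁻ → Co, so theoretical m(Co) = 0.2425 × 58.93 = 14.29 g
Actual mass = 82.8% × 14.29 = 11.8 g

11.8 g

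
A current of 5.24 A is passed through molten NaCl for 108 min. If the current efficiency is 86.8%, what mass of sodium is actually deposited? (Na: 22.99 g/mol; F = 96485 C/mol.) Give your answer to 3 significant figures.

7.02 g

Q = 5.24 × 6480 = 33960 C
n(e⁻) = 33960 / 96485 = 0.3520 mol
Na⁺ + e⁻ → Na, so theoretical m(Na) = 0.3520 × 22.99 = 8.092 g
Actual mass = 86.8% × 8.092 = 7.02 g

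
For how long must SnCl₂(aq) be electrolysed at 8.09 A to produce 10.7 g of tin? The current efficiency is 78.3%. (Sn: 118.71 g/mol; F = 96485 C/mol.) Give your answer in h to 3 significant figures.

0.763 h

n(Sn) = 10.7 / 118.71 = 0.09014 mol
Sn²⁺ + 2e⁻ → Sn, so n(e⁻) = 2 × 0.09014 = 0.1803 mol
Q = 0.1803 × 96485 / 0.783 = 22220 C
t = Q / I = 22220 / 8.09 = 2747 s = 0.763 h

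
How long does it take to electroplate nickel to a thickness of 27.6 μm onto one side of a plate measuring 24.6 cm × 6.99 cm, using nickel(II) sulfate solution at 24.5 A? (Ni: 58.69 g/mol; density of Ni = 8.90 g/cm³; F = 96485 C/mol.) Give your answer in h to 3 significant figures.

Plated area = 24.6 × 6.99 = 172.0 cm²
Volume = 172.0 × 27.6×10⁻⁴ cm = 0.4747 cm³
m(Ni) = 0.4747 × 8.90 = 4.225 g
n(Ni) = 4.225 / 58.69 = 0.07199 mol; n(e⁻) = 2 × 0.07199 = 0.1440 mol
Q = 0.1440 × 96485 = 13890 C
t = 13890 / 24.5 = 566.9 s = 0.157 h

0.157 h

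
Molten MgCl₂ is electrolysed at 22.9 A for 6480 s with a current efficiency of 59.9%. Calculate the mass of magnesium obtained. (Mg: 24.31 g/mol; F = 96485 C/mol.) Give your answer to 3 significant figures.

11.2 g

Q = 22.9 × 6480 = 1.484×10^5 C
n(e⁻) = 1.484×10^5 / 96485 = 1.538 mol
Mg²⁺ + 2e⁻ → Mg, so theoretical m(Mg) = 0.7690 × 24.31 = 18.69 g
Actual mass = 59.9% × 18.69 = 11.2 g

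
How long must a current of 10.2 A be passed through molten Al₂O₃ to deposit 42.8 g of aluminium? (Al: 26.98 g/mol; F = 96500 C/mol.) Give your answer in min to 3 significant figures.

750 min

n(Al) = 42.8 / 26.98 = 1.586 mol
Al³⁺ + 3e⁻ → Al, so n(e⁻) = 3 × 1.586 = 4.758 mol
Q = 4.758 × 96500 = 4.591×10^5 C
t = Q / I = 4.591×10^5 / 10.2 = 45010 s = 750 min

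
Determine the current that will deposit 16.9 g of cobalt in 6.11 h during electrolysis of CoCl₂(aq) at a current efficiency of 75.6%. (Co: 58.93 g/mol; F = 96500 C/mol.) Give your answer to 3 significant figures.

3.33 A

n(Co) = 16.9 / 58.93 = 0.2868 mol
Co²⁺ + 2e⁻ → Co, so n(e⁻) = 2 × 0.2868 = 0.5736 mol
Q = 0.5736 × 96500 / 0.756 = 73220 C
I = Q / t = 73220 / 21996 s = 3.33 A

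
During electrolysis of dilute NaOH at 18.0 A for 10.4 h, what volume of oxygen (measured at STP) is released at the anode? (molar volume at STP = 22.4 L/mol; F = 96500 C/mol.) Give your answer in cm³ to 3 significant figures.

39100 cm³

Q = 18.0 A × 37440 s = 6.739×10^5 C
Moles of electrons = 6.739×10^5 / 96500 = 6.983 mol
2H₂O → O₂ + 4H⁺ + 4e⁻, so n(O₂) = 6.983 / 4 = 1.746 mol
V = 1.746 × 22.4 = 39.11 L
= 39100 cm³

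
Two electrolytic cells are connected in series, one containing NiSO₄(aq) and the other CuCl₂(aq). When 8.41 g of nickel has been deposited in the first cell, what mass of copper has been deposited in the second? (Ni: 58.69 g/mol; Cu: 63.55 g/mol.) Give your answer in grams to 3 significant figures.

n(Ni) = 8.41 / 58.69 = 0.1433 mol
Ni²⁺ + 2e⁻ → Ni, so n(e⁻) = 2 × 0.1433 = 0.2866 mol
In series, the same 0.2866 mol of electrons flows through the second cell.
Cu²⁺ + 2e⁻ → Cu, so n(Cu) = 0.2866 / 2 = 0.1433 mol
m(Cu) = 0.1433 × 63.55 = 9.11 g

9.11 g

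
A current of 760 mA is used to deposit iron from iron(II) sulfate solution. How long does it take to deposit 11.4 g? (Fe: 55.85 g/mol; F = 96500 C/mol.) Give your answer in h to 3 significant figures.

14.4 h

n(Fe) = 11.4 / 55.85 = 0.2041 mol
Fe²⁺ + 2e⁻ → Fe, so n(e⁻) = 2 × 0.2041 = 0.4082 mol
Q = 0.4082 × 96500 = 39390 C
t = Q / I = 39390 / 0.760 = 51830 s = 14.4 h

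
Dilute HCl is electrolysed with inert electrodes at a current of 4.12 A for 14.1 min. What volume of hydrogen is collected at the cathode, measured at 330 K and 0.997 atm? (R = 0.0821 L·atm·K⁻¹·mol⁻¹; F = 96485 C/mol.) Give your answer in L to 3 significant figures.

Charge passed = 4.12 × 846 = 3486 C
Moles of electrons = 3486 / 96485 = 0.03613 mol
2H⁺ + 2e⁻ → H₂, so n(H₂) = 0.03613 / 2 = 0.01807 mol
V = nRT/P = 0.01807 × 0.0821 × 330 / 0.997 = 0.4910 L

0.491 L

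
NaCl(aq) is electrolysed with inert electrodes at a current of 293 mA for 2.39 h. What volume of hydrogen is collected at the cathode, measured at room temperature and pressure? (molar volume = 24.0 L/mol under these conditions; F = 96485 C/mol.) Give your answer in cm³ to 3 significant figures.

314 cm³

Q = 0.293 A × 8604 s = 2521 C
n(e⁻) = Q/F = 2521/96485 = 0.02613 mol
2H⁺ + 2e⁻ → H₂, so n(H₂) = 0.02613 / 2 = 0.01307 mol
V = 0.01307 × 24.0 = 0.3137 L
= 314 cm³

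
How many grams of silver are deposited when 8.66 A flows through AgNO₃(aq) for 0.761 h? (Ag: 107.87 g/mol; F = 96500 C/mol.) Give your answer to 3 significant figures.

26.5 g

Charge passed = 8.66 × 2739.6 = 23720 C
n(e⁻) = 23720 / 96500 = 0.2458 mol
Ag⁺ + e⁻ → Ag, so n(Ag) = 0.2458 mol
m = 0.2458 × 107.87 = 26.5 g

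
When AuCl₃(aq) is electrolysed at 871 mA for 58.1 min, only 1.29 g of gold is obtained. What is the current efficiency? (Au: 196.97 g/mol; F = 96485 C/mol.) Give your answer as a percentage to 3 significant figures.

62.4%

Q = 0.871 × 3486 = 3036 C
n(e⁻) = 3036 / 96485 = 0.03147 mol
Au³⁺ + 3e⁻ → Au, so theoretical n(Au) = 0.01049 mol → 2.066 g
Efficiency = 1.29 / 2.066 = 0.6244 = 62.4%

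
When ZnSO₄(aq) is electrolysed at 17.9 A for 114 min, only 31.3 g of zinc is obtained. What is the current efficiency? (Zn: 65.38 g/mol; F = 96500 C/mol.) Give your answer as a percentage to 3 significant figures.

75.5%

Q = 17.9 × 6840 = 1.224×10^5 C
n(e⁻) = 1.224×10^5 / 96500 = 1.268 mol
Zn²⁺ + 2e⁻ → Zn, so theoretical n(Zn) = 0.6340 mol → 41.45 g
Efficiency = 31.3 / 41.45 = 0.7551 = 75.5%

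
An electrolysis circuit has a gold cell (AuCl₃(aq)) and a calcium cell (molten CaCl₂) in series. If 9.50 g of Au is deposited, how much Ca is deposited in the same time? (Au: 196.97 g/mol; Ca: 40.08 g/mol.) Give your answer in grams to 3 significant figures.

2.90 g

n(Au) = 9.50 / 196.97 = 0.04823 mol
Au³⁺ + 3e⁻ → Au, so n(e⁻) = 3 × 0.04823 = 0.1447 mol
In series, the same 0.1447 mol of electrons flows through the second cell.
Ca²⁺ + 2e⁻ → Ca, so n(Ca) = 0.1447 / 2 = 0.07235 mol
m(Ca) = 0.07235 × 40.08 = 2.90 g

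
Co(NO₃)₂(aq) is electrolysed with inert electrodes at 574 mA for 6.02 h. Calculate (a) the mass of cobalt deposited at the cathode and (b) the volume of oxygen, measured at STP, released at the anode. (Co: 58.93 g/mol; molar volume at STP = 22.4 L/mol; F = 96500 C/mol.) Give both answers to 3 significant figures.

3.80 g Co; 0.722 L O₂

Q = 0.574 × 21672 = 12440 C; n(e⁻) = 12440 / 96500 = 0.1289 mol
Cathode: Co²⁺ + 2e⁻ → Co → n(Co) = 0.1289/2 = 0.06445 mol → 3.80 g
Anode: 2H₂O → O₂ + 4H⁺ + 4e⁻ → n(O₂) = 0.1289/4 = 0.03223 mol → 0.722 L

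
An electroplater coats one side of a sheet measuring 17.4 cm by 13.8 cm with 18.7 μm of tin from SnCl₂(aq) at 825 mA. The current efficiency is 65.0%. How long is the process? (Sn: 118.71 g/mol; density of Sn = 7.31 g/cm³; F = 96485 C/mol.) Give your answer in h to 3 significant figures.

2.76 h

Plated area = 17.4 × 13.8 = 240.1 cm²
Volume = 240.1 × 18.7×10⁻⁴ cm = 0.4490 cm³
m(Sn) = 0.4490 × 7.31 = 3.282 g
n(Sn) = 3.282 / 118.71 = 0.02765 mol; n(e⁻) = 2 × 0.02765 = 0.05530 mol
Q = 0.05530 × 96485 / 0.650 = 8209 C
t = 8209 / 0.825 = 9950 s = 2.76 h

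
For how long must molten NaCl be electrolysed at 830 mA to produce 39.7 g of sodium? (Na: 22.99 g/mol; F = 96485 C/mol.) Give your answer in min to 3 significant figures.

3350 min

n(Na) = 39.7 / 22.99 = 1.727 mol
Na⁺ + e⁻ → Na, so n(e⁻) = 1.727 mol
Q = 1.727 × 96485 = 1.666×10^5 C
t = Q / I = 1.666×10^5 / 0.830 = 2.007×10^5 s = 3350 min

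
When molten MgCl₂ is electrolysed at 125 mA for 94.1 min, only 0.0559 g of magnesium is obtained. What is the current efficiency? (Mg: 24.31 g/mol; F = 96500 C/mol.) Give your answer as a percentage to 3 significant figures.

62.9%

Q = 0.125 × 5646 = 705.8 C
n(e⁻) = 705.8 / 96500 = 0.007314 mol
Mg²⁺ + 2e⁻ → Mg, so theoretical n(Mg) = 0.003657 mol → 0.08890 g
Efficiency = 0.0559 / 0.08890 = 0.6288 = 62.9%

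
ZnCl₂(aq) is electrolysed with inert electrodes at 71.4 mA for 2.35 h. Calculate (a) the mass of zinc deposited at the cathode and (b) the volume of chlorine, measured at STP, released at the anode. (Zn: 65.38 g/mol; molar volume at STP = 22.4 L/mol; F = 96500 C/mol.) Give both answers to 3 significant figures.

0.205 g Zn; 0.0701 L Cl₂

Q = 0.0714 × 8460 = 604.0 C; n(e⁻) = 604.0 / 96500 = 0.006259 mol
Cathode: Zn²⁺ + 2e⁻ → Zn → n(Zn) = 0.006259/2 = 0.003130 mol → 0.205 g
Anode: 2Cl⁻ → Cl₂ + 2e⁻ → n(Cl₂) = 0.006259/2 = 0.003130 mol → 0.0701 L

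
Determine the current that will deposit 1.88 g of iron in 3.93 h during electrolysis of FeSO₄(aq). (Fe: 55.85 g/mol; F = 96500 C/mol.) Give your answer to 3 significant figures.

0.459 A

n(Fe) = 1.88 / 55.85 = 0.03366 mol
Fe²⁺ + 2e⁻ → Fe, so n(e⁻) = 2 × 0.03366 = 0.06732 mol
Q = 0.06732 × 96500 = 6496 C
I = Q / t = 6496 / 14148 s = 0.459 A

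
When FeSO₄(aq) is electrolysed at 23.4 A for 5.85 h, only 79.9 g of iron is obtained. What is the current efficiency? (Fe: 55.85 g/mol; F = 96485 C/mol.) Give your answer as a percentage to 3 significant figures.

Q = 23.4 × 21060 = 4.928×10^5 C
n(e⁻) = 4.928×10^5 / 96485 = 5.108 mol
Fe²⁺ + 2e⁻ → Fe, so theoretical n(Fe) = 2.554 mol → 142.6 g
Efficiency = 79.9 / 142.6 = 0.5603 = 56.0%

56.0%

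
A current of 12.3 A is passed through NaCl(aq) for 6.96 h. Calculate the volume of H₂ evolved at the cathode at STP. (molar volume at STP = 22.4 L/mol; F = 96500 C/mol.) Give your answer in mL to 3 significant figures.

Q = It = 12.3 × 25056 = 3.082×10^5 C
n(e⁻) = Q/F = 3.082×10^5/96500 = 3.194 mol
2H⁺ + 2e⁻ → H₂, so n(H₂) = 3.194 / 2 = 1.597 mol
V = 1.597 × 22.4 = 35.77 L
= 35800 mL

35800 mL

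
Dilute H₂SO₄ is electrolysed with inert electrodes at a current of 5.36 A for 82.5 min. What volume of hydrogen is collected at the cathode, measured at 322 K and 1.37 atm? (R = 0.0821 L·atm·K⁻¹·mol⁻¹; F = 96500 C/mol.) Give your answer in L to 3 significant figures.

Charge passed = 5.36 × 4950 = 26530 C
n(e⁻) = Q/F = 26530/96500 = 0.2749 mol
2H⁺ + 2e⁻ → H₂, so n(H₂) = 0.2749 / 2 = 0.1375 mol
V = nRT/P = 0.1375 × 0.0821 × 322 / 1.37 = 2.653 L

2.65 L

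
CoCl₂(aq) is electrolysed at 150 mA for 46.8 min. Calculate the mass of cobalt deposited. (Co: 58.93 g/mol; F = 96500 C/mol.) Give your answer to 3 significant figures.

Q = It = 0.150 × 2808 = 421.2 C
Moles of electrons = 421.2 / 96500 = 0.004365 mol
Co²⁺ + 2e⁻ → Co, so n(Co) = 0.004365 / 2 = 0.002183 mol
m = 0.002183 × 58.93 = 0.129 g

0.129 g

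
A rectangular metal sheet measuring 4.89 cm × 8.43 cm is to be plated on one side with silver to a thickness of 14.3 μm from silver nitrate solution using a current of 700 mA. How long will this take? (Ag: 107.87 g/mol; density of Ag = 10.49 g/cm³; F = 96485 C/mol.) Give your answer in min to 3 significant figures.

13.2 min

Plated area = 4.89 × 8.43 = 41.22 cm²
Volume = 41.22 × 14.3×10⁻⁴ cm = 0.05894 cm³
m(Ag) = 0.05894 × 10.49 = 0.6183 g
n(Ag) = 0.6183 / 107.87 = 0.005732 mol; n(e⁻) = 0.005732 mol
Q = 0.005732 × 96485 = 553.1 C
t = 553.1 / 0.700 = 790.1 s = 13.2 min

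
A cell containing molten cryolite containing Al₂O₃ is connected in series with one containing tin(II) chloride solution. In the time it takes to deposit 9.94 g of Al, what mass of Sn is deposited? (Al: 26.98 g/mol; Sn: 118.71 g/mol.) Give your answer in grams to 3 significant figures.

65.6 g

n(Al) = 9.94 / 26.98 = 0.3684 mol
Al³⁺ + 3e⁻ → Al, so n(e⁻) = 3 × 0.3684 = 1.105 mol
Same current for the same time ⇒ same n(e⁻) = 1.105 mol in both cells.
Sn²⁺ + 2e⁻ → Sn, so n(Sn) = 1.105 / 2 = 0.5525 mol
m(Sn) = 0.5525 × 118.71 = 65.6 g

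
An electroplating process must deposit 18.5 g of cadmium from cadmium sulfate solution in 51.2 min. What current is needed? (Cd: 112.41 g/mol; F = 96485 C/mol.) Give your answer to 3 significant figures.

10.3 A

n(Cd) = 18.5 / 112.41 = 0.1646 mol
Cd²⁺ + 2e⁻ → Cd, so n(e⁻) = 2 × 0.1646 = 0.3292 mol
Q = 0.3292 × 96485 = 31760 C
I = Q / t = 31760 / 3072 s = 10.3 A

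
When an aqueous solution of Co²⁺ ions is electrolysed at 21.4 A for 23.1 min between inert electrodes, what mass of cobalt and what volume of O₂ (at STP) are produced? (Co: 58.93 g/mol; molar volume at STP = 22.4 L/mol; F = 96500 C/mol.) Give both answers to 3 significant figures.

9.06 g Co; 1.72 L O₂

Q = 21.4 × 1386 = 29660 C; n(e⁻) = 29660 / 96500 = 0.3074 mol
Cathode: Co²⁺ + 2e⁻ → Co → n(Co) = 0.3074/2 = 0.1537 mol → 9.06 g
Anode: 2H₂O → O₂ + 4H⁺ + 4e⁻ → n(O₂) = 0.3074/4 = 0.07685 mol → 1.72 L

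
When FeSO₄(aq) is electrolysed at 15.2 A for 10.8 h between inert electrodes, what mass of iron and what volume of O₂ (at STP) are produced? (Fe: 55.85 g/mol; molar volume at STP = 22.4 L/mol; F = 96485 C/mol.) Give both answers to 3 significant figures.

171 g Fe; 34.3 L O₂

Q = 15.2 × 38880 = 5.910×10^5 C; n(e⁻) = 5.910×10^5 / 96485 = 6.125 mol
Cathode: Fe²⁺ + 2e⁻ → Fe → n(Fe) = 6.125/2 = 3.063 mol → 171 g
Anode: 2H₂O → O₂ + 4H⁺ + 4e⁻ → n(O₂) = 6.125/4 = 1.531 mol → 34.3 L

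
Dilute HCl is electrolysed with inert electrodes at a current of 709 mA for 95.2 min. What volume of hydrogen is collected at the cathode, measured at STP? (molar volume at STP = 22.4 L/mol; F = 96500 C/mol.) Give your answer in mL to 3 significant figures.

470 mL

Charge passed = 0.709 × 5712 = 4050 C
n(e⁻) = 4050 / 96500 = 0.04197 mol
2H⁺ + 2e⁻ → H₂, so n(H₂) = 0.04197 / 2 = 0.02099 mol
V = 0.02099 × 22.4 = 0.4702 L
= 470 mL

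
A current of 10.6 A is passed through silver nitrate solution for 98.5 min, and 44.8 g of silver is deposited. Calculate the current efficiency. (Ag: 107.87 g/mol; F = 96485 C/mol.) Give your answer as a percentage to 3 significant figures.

Q = 10.6 × 5910 = 62650 C
n(e⁻) = 62650 / 96485 = 0.6493 mol
Ag⁺ + e⁻ → Ag, so theoretical n(Ag) = 0.6493 mol → 70.04 g
Efficiency = 44.8 / 70.04 = 0.6396 = 64.0%

64.0%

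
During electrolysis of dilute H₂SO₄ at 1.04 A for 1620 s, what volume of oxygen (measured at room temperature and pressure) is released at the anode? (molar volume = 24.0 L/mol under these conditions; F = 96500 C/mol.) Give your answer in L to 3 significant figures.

0.105 L

Q = It = 1.04 × 1620 = 1685 C
n(e⁻) = 1685 / 96500 = 0.01746 mol
2H₂O → O₂ + 4H⁺ + 4e⁻, so n(O₂) = 0.01746 / 4 = 0.004365 mol
V = 0.004365 × 24.0 = 0.1048 L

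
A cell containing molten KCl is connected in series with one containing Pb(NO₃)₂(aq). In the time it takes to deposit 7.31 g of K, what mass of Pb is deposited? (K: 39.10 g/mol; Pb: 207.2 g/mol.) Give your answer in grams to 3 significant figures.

19.4 g

n(K) = 7.31 / 39.10 = 0.1870 mol
K⁺ + e⁻ → K, so n(e⁻) = 0.1870 mol
Same current for the same time ⇒ same n(e⁻) = 0.1870 mol in both cells.
Pb²⁺ + 2e⁻ → Pb, so n(Pb) = 0.1870 / 2 = 0.09350 mol
m(Pb) = 0.09350 × 207.2 = 19.4 g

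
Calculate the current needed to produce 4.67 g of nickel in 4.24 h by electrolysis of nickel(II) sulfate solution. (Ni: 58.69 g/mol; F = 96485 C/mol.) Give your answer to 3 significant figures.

1.01 A

n(Ni) = 4.67 / 58.69 = 0.07957 mol
Ni²⁺ + 2e⁻ → Ni, so n(e⁻) = 2 × 0.07957 = 0.1591 mol
Q = 0.1591 × 96485 = 15350 C
I = Q / t = 15350 / 15264 s = 1.01 A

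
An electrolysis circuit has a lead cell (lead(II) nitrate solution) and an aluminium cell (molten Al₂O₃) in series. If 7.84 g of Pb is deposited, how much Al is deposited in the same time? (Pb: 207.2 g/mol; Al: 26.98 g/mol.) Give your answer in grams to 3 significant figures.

0.681 g

n(Pb) = 7.84 / 207.2 = 0.03784 mol
Pb²⁺ + 2e⁻ → Pb, so n(e⁻) = 2 × 0.03784 = 0.07568 mol
In series, the same 0.07568 mol of electrons flows through the second cell.
Al³⁺ + 3e⁻ → Al, so n(Al) = 0.07568 / 3 = 0.02523 mol
m(Al) = 0.02523 × 26.98 = 0.681 g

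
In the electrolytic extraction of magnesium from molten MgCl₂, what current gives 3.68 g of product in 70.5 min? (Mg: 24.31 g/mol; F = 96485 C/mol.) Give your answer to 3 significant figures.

6.91 A

n(Mg) = 3.68 / 24.31 = 0.1514 mol
Mg²⁺ + 2e⁻ → Mg, so n(e⁻) = 2 × 0.1514 = 0.3028 mol
Q = 0.3028 × 96485 = 29220 C
I = Q / t = 29220 / 4230 s = 6.91 A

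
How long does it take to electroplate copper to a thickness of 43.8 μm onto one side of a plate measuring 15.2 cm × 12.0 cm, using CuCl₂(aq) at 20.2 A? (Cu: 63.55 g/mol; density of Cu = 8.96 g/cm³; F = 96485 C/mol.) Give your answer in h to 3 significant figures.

0.299 h

Plated area = 15.2 × 12.0 = 182.4 cm²
Volume = 182.4 × 43.8×10⁻⁴ cm = 0.7989 cm³
m(Cu) = 0.7989 × 8.96 = 7.158 g
n(Cu) = 7.158 / 63.55 = 0.1126 mol; n(e⁻) = 2 × 0.1126 = 0.2252 mol
Q = 0.2252 × 96485 = 21730 C
t = 21730 / 20.2 = 1076 s = 0.299 h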